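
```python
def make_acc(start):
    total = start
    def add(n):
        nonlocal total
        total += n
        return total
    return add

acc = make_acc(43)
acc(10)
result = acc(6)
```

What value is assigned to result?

Step 1: make_acc(43) creates closure with total = 43.
Step 2: First acc(10): total = 43 + 10 = 53.
Step 3: Second acc(6): total = 53 + 6 = 59. result = 59

The answer is 59.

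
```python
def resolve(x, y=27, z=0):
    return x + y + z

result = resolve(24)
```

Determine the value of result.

Step 1: resolve(24) uses defaults y = 27, z = 0.
Step 2: Returns 24 + 27 + 0 = 51.
Step 3: result = 51

The answer is 51.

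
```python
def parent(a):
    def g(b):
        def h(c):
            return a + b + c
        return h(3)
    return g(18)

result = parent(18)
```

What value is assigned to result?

Step 1: a = 18, b = 18, c = 3 across three nested scopes.
Step 2: h() accesses all three via LEGB rule.
Step 3: result = 18 + 18 + 3 = 39

The answer is 39.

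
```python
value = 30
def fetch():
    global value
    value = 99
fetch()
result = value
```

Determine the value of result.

Step 1: value = 30 globally.
Step 2: fetch() declares global value and sets it to 99.
Step 3: After fetch(), global value = 99. result = 99

The answer is 99.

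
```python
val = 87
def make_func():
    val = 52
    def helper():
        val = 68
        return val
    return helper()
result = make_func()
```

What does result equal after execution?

Step 1: Three scopes define val: global (87), make_func (52), helper (68).
Step 2: helper() has its own local val = 68, which shadows both enclosing and global.
Step 3: result = 68 (local wins in LEGB)

The answer is 68.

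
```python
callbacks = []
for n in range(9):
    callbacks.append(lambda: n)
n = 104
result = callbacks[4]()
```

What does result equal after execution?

Step 1: Lambdas capture the variable n by reference, not by value.
Step 2: After the loop, n is reassigned to 104.
Step 3: callbacks[4]() looks up the current n = 104. result = 104

The answer is 104.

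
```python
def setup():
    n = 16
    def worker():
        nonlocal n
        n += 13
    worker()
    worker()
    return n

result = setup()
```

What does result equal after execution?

Step 1: n starts at 16.
Step 2: worker() is called 2 times, each adding 13.
Step 3: n = 16 + 13 * 2 = 42

The answer is 42.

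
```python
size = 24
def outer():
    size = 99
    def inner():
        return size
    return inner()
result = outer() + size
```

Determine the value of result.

Step 1: Global size = 24. outer() shadows with size = 99.
Step 2: inner() returns enclosing size = 99. outer() = 99.
Step 3: result = 99 + global size (24) = 123

The answer is 123.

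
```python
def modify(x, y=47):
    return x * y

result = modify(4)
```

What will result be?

Step 1: modify(4) uses default y = 47.
Step 2: Returns 4 * 47 = 188.
Step 3: result = 188

The answer is 188.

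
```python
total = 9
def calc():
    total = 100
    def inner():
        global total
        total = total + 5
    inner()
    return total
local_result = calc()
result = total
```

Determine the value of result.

Step 1: Global total = 9. calc() creates local total = 100.
Step 2: inner() declares global total and adds 5: global total = 9 + 5 = 14.
Step 3: calc() returns its local total = 100 (unaffected by inner).
Step 4: result = global total = 14

The answer is 14.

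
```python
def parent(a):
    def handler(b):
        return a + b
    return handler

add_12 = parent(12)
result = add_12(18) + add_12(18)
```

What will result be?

Step 1: add_12 captures a = 12.
Step 2: add_12(18) = 12 + 18 = 30, called twice.
Step 3: result = 30 + 30 = 60

The answer is 60.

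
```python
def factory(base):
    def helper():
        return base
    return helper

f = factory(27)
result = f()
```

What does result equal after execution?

Step 1: factory(27) creates closure capturing base = 27.
Step 2: f() returns the captured base = 27.
Step 3: result = 27

The answer is 27.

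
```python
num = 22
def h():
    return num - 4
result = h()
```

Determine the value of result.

Step 1: num = 22 is defined globally.
Step 2: h() looks up num from global scope = 22, then computes 22 - 4 = 18.
Step 3: result = 18

The answer is 18.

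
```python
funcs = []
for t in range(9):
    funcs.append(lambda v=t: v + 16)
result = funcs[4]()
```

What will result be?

Step 1: Default argument v=t captures t's value at definition time.
Step 2: funcs[4] was defined when t = 4, so v defaults to 4.
Step 3: result = 4 + 16 = 20 (default arg fixes the late binding issue)

The answer is 20.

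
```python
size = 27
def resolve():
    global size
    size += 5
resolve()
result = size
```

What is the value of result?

Step 1: size = 27 globally.
Step 2: resolve() modifies global size: size += 5 = 32.
Step 3: result = 32

The answer is 32.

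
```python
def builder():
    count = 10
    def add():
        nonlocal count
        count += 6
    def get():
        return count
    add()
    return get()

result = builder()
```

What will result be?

Step 1: count = 10. add() modifies it via nonlocal, get() reads it.
Step 2: add() makes count = 10 + 6 = 16.
Step 3: get() returns 16. result = 16

The answer is 16.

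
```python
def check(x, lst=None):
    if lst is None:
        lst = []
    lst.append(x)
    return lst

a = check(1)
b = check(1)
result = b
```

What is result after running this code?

Step 1: None default with guard creates a NEW list each call.
Step 2: a = [1] (fresh list). b = [1] (another fresh list).
Step 3: result = [1] (this is the fix for mutable default)

The answer is [1].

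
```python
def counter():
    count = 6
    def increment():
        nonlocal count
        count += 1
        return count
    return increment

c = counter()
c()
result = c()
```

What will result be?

Step 1: counter() creates closure with count = 6.
Step 2: Each c() call increments count via nonlocal. After 2 calls: 6 + 2 = 8.
Step 3: result = 8

The answer is 8.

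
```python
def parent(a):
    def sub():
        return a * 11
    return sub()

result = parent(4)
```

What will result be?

Step 1: parent(4) binds parameter a = 4.
Step 2: sub() accesses a = 4 from enclosing scope.
Step 3: result = 4 * 11 = 44

The answer is 44.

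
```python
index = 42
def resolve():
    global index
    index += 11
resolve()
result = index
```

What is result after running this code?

Step 1: index = 42 globally.
Step 2: resolve() modifies global index: index += 11 = 53.
Step 3: result = 53

The answer is 53.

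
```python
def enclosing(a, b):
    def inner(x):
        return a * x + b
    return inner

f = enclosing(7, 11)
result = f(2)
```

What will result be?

Step 1: enclosing(7, 11) captures a = 7, b = 11.
Step 2: f(2) computes 7 * 2 + 11 = 25.
Step 3: result = 25

The answer is 25.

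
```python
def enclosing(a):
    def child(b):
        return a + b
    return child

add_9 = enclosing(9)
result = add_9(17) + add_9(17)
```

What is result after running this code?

Step 1: add_9 captures a = 9.
Step 2: add_9(17) = 9 + 17 = 26, called twice.
Step 3: result = 26 + 26 = 52

The answer is 52.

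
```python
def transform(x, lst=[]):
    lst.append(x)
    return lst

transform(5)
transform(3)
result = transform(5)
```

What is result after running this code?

Step 1: Mutable default argument gotcha! The list [] is created once.
Step 2: Each call appends to the SAME list: [5], [5, 3], [5, 3, 5].
Step 3: result = [5, 3, 5]

The answer is [5, 3, 5].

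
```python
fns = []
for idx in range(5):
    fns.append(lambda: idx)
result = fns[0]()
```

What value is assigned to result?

Step 1: The loop creates 5 lambdas, all referencing the same variable idx.
Step 2: After the loop, idx = 4 (final value).
Step 3: fns[0]() looks up idx at call time and finds 4. This is the late binding gotcha. result = 4

The answer is 4.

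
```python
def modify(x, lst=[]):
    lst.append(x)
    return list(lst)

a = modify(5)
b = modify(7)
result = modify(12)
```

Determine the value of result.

Step 1: Default list is shared. list() creates copies for return values.
Step 2: Internal list grows: [5] -> [5, 7] -> [5, 7, 12].
Step 3: result = [5, 7, 12]

The answer is [5, 7, 12].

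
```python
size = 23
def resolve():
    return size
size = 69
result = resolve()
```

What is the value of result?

Step 1: size is first set to 23, then reassigned to 69.
Step 2: resolve() is called after the reassignment, so it looks up the current global size = 69.
Step 3: result = 69

The answer is 69.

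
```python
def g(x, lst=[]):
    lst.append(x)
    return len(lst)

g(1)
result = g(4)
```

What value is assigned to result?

Step 1: Mutable default list persists between calls.
Step 2: First call: lst = [1], len = 1. Second call: lst = [1, 4], len = 2.
Step 3: result = 2

The answer is 2.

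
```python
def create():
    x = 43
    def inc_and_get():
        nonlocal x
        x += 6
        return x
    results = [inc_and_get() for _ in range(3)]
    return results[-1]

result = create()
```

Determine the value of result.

Step 1: x = 43.
Step 2: Three calls to inc_and_get(), each adding 6.
Step 3: Last value = 43 + 6 * 3 = 61

The answer is 61.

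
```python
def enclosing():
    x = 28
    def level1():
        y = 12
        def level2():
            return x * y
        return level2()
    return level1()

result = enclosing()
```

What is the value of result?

Step 1: x = 28 in enclosing. y = 12 in level1.
Step 2: level2() reads x = 28 and y = 12 from enclosing scopes.
Step 3: result = 28 * 12 = 336

The answer is 336.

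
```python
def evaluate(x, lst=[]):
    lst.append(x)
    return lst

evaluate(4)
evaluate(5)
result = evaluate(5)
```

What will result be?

Step 1: Mutable default argument gotcha! The list [] is created once.
Step 2: Each call appends to the SAME list: [4], [4, 5], [4, 5, 5].
Step 3: result = [4, 5, 5]

The answer is [4, 5, 5].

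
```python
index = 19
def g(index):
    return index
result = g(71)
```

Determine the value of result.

Step 1: Global index = 19.
Step 2: g(71) takes parameter index = 71, which shadows the global.
Step 3: result = 71

The answer is 71.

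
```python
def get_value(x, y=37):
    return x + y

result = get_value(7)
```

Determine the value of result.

Step 1: get_value(7) uses default y = 37.
Step 2: Returns 7 + 37 = 44.
Step 3: result = 44

The answer is 44.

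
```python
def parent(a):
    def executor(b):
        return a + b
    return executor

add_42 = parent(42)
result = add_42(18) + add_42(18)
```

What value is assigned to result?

Step 1: add_42 captures a = 42.
Step 2: add_42(18) = 42 + 18 = 60, called twice.
Step 3: result = 60 + 60 = 120

The answer is 120.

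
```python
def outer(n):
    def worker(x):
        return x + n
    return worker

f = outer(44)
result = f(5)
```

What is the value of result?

Step 1: outer(44) creates a closure that captures n = 44.
Step 2: f(5) calls the closure with x = 5, returning 5 + 44 = 49.
Step 3: result = 49

The answer is 49.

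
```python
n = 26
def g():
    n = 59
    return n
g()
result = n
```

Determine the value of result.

Step 1: Global n = 26.
Step 2: g() creates local n = 59 (shadow, not modification).
Step 3: After g() returns, global n is unchanged. result = 26

The answer is 26.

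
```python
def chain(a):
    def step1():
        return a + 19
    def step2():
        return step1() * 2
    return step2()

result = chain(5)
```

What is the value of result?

Step 1: chain(5) captures a = 5.
Step 2: step2() calls step1() which returns 5 + 19 = 24.
Step 3: step2() returns 24 * 2 = 48

The answer is 48.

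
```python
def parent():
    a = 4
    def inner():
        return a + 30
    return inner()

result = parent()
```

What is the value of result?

Step 1: parent() defines a = 4.
Step 2: inner() reads a = 4 from enclosing scope, returns 4 + 30 = 34.
Step 3: result = 34

The answer is 34.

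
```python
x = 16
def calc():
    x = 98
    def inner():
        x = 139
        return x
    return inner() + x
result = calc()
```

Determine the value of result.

Step 1: calc() has local x = 98. inner() has local x = 139.
Step 2: inner() returns its local x = 139.
Step 3: calc() returns 139 + its own x (98) = 237

The answer is 237.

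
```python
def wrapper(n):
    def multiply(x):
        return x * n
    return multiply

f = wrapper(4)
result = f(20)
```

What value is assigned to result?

Step 1: wrapper(4) returns multiply closure with n = 4.
Step 2: f(20) computes 20 * 4 = 80.
Step 3: result = 80

The answer is 80.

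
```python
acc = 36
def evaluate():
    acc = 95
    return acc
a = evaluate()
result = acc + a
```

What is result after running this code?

Step 1: Global acc = 36. evaluate() returns local acc = 95.
Step 2: a = 95. Global acc still = 36.
Step 3: result = 36 + 95 = 131

The answer is 131.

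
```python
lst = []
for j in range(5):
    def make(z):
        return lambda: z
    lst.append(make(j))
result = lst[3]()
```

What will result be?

Step 1: make(j) creates a new scope capturing z = j at call time.
Step 2: lst[3] = make(3), so its lambda captures z = 3.
Step 3: result = 3 (closure factory fixes late binding)

The answer is 3.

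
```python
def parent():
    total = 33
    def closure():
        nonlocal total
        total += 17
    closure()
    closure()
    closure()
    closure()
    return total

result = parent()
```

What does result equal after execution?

Step 1: total starts at 33.
Step 2: closure() is called 4 times, each adding 17.
Step 3: total = 33 + 17 * 4 = 101

The answer is 101.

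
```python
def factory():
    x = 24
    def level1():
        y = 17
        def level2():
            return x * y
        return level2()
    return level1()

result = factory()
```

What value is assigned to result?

Step 1: x = 24 in factory. y = 17 in level1.
Step 2: level2() reads x = 24 and y = 17 from enclosing scopes.
Step 3: result = 24 * 17 = 408

The answer is 408.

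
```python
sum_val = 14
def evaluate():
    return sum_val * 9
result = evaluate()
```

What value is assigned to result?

Step 1: sum_val = 14 is defined globally.
Step 2: evaluate() looks up sum_val from global scope = 14, then computes 14 * 9 = 126.
Step 3: result = 126

The answer is 126.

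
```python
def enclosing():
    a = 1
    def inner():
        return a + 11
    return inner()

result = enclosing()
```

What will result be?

Step 1: enclosing() defines a = 1.
Step 2: inner() reads a = 1 from enclosing scope, returns 1 + 11 = 12.
Step 3: result = 12

The answer is 12.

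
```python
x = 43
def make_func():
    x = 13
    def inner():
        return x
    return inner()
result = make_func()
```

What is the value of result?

Step 1: x = 43 globally, but make_func() defines x = 13 locally.
Step 2: inner() looks up x. Not in local scope, so checks enclosing scope (make_func) and finds x = 13.
Step 3: result = 13

The answer is 13.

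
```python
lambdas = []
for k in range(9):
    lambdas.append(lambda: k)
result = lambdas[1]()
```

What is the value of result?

Step 1: The loop creates 9 lambdas, all referencing the same variable k.
Step 2: After the loop, k = 8 (final value).
Step 3: lambdas[1]() looks up k at call time and finds 8. This is the late binding gotcha. result = 8

The answer is 8.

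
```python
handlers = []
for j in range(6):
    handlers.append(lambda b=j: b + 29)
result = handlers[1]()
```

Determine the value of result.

Step 1: Default argument b=j captures j's value at definition time.
Step 2: handlers[1] was defined when j = 1, so b defaults to 1.
Step 3: result = 1 + 29 = 30 (default arg fixes the late binding issue)

The answer is 30.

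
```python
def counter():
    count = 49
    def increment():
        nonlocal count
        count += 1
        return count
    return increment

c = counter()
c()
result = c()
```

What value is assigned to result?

Step 1: counter() creates closure with count = 49.
Step 2: Each c() call increments count via nonlocal. After 2 calls: 49 + 2 = 51.
Step 3: result = 51

The answer is 51.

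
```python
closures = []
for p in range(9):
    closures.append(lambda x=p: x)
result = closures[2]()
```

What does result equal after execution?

Step 1: Default argument x=p captures p's value at each iteration.
Step 2: closures[2] captured x = 2 when p was 2.
Step 3: result = 2

The answer is 2.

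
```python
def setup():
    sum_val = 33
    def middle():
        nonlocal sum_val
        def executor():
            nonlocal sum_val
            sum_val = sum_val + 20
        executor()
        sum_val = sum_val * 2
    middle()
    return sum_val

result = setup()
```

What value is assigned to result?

Step 1: sum_val = 33.
Step 2: executor() adds 20: sum_val = 33 + 20 = 53.
Step 3: middle() doubles: sum_val = 53 * 2 = 106.
Step 4: result = 106

The answer is 106.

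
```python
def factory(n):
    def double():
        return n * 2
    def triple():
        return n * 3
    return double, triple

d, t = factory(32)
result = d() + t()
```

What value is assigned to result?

Step 1: Both closures capture the same n = 32.
Step 2: d() = 32 * 2 = 64, t() = 32 * 3 = 96.
Step 3: result = 64 + 96 = 160

The answer is 160.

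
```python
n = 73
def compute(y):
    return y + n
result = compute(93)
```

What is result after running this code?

Step 1: n = 73 is defined globally.
Step 2: compute(93) uses parameter y = 93 and looks up n from global scope = 73.
Step 3: result = 93 + 73 = 166

The answer is 166.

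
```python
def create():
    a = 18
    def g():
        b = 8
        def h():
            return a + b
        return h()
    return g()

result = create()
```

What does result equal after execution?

Step 1: create() defines a = 18. g() defines b = 8.
Step 2: h() accesses both from enclosing scopes: a = 18, b = 8.
Step 3: result = 18 + 8 = 26

The answer is 26.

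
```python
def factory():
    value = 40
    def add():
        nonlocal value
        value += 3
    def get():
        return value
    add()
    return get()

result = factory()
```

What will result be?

Step 1: value = 40. add() modifies it via nonlocal, get() reads it.
Step 2: add() makes value = 40 + 3 = 43.
Step 3: get() returns 43. result = 43

The answer is 43.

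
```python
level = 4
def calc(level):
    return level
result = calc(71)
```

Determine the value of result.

Step 1: Global level = 4.
Step 2: calc(71) takes parameter level = 71, which shadows the global.
Step 3: result = 71

The answer is 71.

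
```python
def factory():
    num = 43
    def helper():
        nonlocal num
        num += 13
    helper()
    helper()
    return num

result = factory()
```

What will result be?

Step 1: num starts at 43.
Step 2: helper() is called 2 times, each adding 13.
Step 3: num = 43 + 13 * 2 = 69

The answer is 69.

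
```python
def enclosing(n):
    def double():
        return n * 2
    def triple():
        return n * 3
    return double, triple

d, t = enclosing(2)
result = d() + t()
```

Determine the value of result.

Step 1: Both closures capture the same n = 2.
Step 2: d() = 2 * 2 = 4, t() = 2 * 3 = 6.
Step 3: result = 4 + 6 = 10

The answer is 10.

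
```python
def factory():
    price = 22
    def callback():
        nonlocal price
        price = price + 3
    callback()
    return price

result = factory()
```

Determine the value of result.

Step 1: factory() sets price = 22.
Step 2: callback() uses nonlocal to modify price in factory's scope: price = 22 + 3 = 25.
Step 3: factory() returns the modified price = 25

The answer is 25.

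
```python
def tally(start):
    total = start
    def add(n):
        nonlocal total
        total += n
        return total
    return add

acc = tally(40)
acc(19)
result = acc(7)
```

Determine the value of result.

Step 1: tally(40) creates closure with total = 40.
Step 2: First acc(19): total = 40 + 19 = 59.
Step 3: Second acc(7): total = 59 + 7 = 66. result = 66

The answer is 66.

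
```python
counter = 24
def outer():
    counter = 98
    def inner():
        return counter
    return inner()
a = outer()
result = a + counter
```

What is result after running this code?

Step 1: outer() has local counter = 98. inner() reads from enclosing.
Step 2: outer() returns 98. Global counter = 24 unchanged.
Step 3: result = 98 + 24 = 122

The answer is 122.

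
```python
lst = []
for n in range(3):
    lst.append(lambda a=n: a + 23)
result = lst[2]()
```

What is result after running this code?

Step 1: Default argument a=n captures n's value at definition time.
Step 2: lst[2] was defined when n = 2, so a defaults to 2.
Step 3: result = 2 + 23 = 25 (default arg fixes the late binding issue)

The answer is 25.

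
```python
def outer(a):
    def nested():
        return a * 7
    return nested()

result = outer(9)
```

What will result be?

Step 1: outer(9) binds parameter a = 9.
Step 2: nested() accesses a = 9 from enclosing scope.
Step 3: result = 9 * 7 = 63

The answer is 63.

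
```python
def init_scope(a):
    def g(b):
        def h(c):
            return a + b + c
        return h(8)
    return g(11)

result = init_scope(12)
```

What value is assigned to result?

Step 1: a = 12, b = 11, c = 8 across three nested scopes.
Step 2: h() accesses all three via LEGB rule.
Step 3: result = 12 + 11 + 8 = 31

The answer is 31.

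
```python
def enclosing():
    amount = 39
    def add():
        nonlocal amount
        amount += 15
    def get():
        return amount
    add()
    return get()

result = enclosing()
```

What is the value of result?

Step 1: amount = 39. add() modifies it via nonlocal, get() reads it.
Step 2: add() makes amount = 39 + 15 = 54.
Step 3: get() returns 54. result = 54

The answer is 54.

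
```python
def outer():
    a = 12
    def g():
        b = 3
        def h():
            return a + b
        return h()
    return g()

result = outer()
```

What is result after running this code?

Step 1: outer() defines a = 12. g() defines b = 3.
Step 2: h() accesses both from enclosing scopes: a = 12, b = 3.
Step 3: result = 12 + 3 = 15

The answer is 15.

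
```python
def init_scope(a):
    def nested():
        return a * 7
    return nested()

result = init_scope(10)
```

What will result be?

Step 1: init_scope(10) binds parameter a = 10.
Step 2: nested() accesses a = 10 from enclosing scope.
Step 3: result = 10 * 7 = 70

The answer is 70.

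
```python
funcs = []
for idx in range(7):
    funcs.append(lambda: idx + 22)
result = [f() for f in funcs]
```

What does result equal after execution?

Step 1: All lambdas capture idx by reference. After the loop, idx = 6.
Step 2: Each call returns 6 + 22 = 28.
Step 3: result = [28, 28, 28, 28, 28, 28, 28]

The answer is [28, 28, 28, 28, 28, 28, 28].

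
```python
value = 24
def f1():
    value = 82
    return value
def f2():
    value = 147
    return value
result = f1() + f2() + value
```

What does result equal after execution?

Step 1: Each function shadows global value with its own local.
Step 2: f1() returns 82, f2() returns 147.
Step 3: Global value = 24 is unchanged. result = 82 + 147 + 24 = 253

The answer is 253.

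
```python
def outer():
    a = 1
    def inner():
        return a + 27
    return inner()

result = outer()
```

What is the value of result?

Step 1: outer() defines a = 1.
Step 2: inner() reads a = 1 from enclosing scope, returns 1 + 27 = 28.
Step 3: result = 28

The answer is 28.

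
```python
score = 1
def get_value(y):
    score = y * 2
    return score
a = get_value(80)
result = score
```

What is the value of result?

Step 1: Global score = 1.
Step 2: get_value(80) creates local score = 80 * 2 = 160.
Step 3: Global score unchanged because no global keyword. result = 1

The answer is 1.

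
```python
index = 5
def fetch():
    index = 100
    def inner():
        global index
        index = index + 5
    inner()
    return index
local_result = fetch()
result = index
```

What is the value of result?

Step 1: Global index = 5. fetch() creates local index = 100.
Step 2: inner() declares global index and adds 5: global index = 5 + 5 = 10.
Step 3: fetch() returns its local index = 100 (unaffected by inner).
Step 4: result = global index = 10

The answer is 10.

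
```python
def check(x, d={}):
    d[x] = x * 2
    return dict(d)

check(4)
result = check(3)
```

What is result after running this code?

Step 1: Mutable default dict is shared across calls.
Step 2: First call adds 4: 8. Second call adds 3: 6.
Step 3: result = {4: 8, 3: 6}

The answer is {4: 8, 3: 6}.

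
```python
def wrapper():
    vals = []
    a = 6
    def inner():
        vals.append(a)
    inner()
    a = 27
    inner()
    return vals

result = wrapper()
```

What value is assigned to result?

Step 1: a = 6. inner() appends current a to vals.
Step 2: First inner(): appends 6. Then a = 27.
Step 3: Second inner(): appends 27 (closure sees updated a). result = [6, 27]

The answer is [6, 27].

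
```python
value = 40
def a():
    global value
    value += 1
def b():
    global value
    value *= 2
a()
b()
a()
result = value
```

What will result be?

Step 1: value = 40.
Step 2: a(): value = 40 + 1 = 41.
Step 3: b(): value = 41 * 2 = 82.
Step 4: a(): value = 82 + 1 = 83

The answer is 83.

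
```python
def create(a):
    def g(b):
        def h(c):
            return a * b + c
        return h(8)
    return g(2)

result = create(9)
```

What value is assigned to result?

Step 1: a = 9, b = 2, c = 8.
Step 2: h() computes a * b + c = 9 * 2 + 8 = 26.
Step 3: result = 26

The answer is 26.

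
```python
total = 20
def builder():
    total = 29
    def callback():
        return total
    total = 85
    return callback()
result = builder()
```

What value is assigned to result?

Step 1: builder() sets total = 29, then later total = 85.
Step 2: callback() is called after total is reassigned to 85. Closures capture variables by reference, not by value.
Step 3: result = 85

The answer is 85.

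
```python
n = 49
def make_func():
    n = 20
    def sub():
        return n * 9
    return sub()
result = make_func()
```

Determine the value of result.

Step 1: make_func() shadows global n with n = 20.
Step 2: sub() finds n = 20 in enclosing scope, computes 20 * 9 = 180.
Step 3: result = 180

The answer is 180.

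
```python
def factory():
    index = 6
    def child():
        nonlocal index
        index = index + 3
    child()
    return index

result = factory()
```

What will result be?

Step 1: factory() sets index = 6.
Step 2: child() uses nonlocal to modify index in factory's scope: index = 6 + 3 = 9.
Step 3: factory() returns the modified index = 9

The answer is 9.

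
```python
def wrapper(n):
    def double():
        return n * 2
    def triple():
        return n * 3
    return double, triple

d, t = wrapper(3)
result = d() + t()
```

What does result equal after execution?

Step 1: Both closures capture the same n = 3.
Step 2: d() = 3 * 2 = 6, t() = 3 * 3 = 9.
Step 3: result = 6 + 9 = 15

The answer is 15.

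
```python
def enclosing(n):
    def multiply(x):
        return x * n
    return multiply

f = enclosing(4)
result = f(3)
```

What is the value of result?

Step 1: enclosing(4) returns multiply closure with n = 4.
Step 2: f(3) computes 3 * 4 = 12.
Step 3: result = 12

The answer is 12.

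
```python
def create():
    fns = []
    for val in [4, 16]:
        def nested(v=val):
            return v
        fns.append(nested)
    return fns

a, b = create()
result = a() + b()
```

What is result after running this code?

Step 1: Default argument v=val captures val at each iteration.
Step 2: a() returns 4 (captured at first iteration), b() returns 16 (captured at second).
Step 3: result = 4 + 16 = 20

The answer is 20.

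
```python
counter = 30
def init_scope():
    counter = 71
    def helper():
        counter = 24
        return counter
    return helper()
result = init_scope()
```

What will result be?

Step 1: Three scopes define counter: global (30), init_scope (71), helper (24).
Step 2: helper() has its own local counter = 24, which shadows both enclosing and global.
Step 3: result = 24 (local wins in LEGB)

The answer is 24.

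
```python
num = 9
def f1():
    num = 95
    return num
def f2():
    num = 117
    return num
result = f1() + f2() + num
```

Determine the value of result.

Step 1: Each function shadows global num with its own local.
Step 2: f1() returns 95, f2() returns 117.
Step 3: Global num = 9 is unchanged. result = 95 + 117 + 9 = 221

The answer is 221.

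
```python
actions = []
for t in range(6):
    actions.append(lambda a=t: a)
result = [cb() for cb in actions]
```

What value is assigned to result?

Step 1: Default arg a=t captures t at each iteration.
Step 2: Each lambda has its own default: 0, 1, ..., 5.
Step 3: result = [0, 1, 2, 3, 4, 5]

The answer is [0, 1, 2, 3, 4, 5].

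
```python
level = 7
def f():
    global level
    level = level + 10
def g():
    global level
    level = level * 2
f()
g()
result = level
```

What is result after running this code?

Step 1: level = 7.
Step 2: f() adds 10: level = 7 + 10 = 17.
Step 3: g() doubles: level = 17 * 2 = 34.
Step 4: result = 34

The answer is 34.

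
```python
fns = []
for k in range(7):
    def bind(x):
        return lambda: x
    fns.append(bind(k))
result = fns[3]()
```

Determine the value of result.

Step 1: bind(k) creates a new scope capturing x = k at call time.
Step 2: fns[3] = bind(3), so its lambda captures x = 3.
Step 3: result = 3 (closure factory fixes late binding)

The answer is 3.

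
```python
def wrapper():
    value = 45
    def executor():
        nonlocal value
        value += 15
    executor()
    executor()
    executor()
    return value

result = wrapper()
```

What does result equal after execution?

Step 1: value starts at 45.
Step 2: executor() is called 3 times, each adding 15.
Step 3: value = 45 + 15 * 3 = 90

The answer is 90.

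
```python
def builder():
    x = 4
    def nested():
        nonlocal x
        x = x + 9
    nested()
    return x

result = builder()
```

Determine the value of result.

Step 1: builder() sets x = 4.
Step 2: nested() uses nonlocal to modify x in builder's scope: x = 4 + 9 = 13.
Step 3: builder() returns the modified x = 13

The answer is 13.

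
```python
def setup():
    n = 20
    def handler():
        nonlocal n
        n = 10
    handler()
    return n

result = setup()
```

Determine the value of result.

Step 1: setup() sets n = 20.
Step 2: handler() uses nonlocal to reassign n = 10.
Step 3: result = 10

The answer is 10.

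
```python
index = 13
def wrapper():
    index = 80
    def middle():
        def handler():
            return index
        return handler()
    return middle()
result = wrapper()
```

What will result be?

Step 1: wrapper() defines index = 80. middle() and handler() have no local index.
Step 2: handler() checks local (none), enclosing middle() (none), enclosing wrapper() and finds index = 80.
Step 3: result = 80

The answer is 80.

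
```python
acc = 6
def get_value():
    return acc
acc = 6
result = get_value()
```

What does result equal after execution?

Step 1: acc is first set to 6, then reassigned to 6.
Step 2: get_value() is called after the reassignment, so it looks up the current global acc = 6.
Step 3: result = 6

The answer is 6.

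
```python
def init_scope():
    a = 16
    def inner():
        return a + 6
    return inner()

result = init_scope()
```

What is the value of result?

Step 1: init_scope() defines a = 16.
Step 2: inner() reads a = 16 from enclosing scope, returns 16 + 6 = 22.
Step 3: result = 22

The answer is 22.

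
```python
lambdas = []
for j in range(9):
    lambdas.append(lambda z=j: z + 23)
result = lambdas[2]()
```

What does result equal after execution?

Step 1: Default argument z=j captures j's value at definition time.
Step 2: lambdas[2] was defined when j = 2, so z defaults to 2.
Step 3: result = 2 + 23 = 25 (default arg fixes the late binding issue)

The answer is 25.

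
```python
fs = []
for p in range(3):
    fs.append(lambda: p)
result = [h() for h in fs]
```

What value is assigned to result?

Step 1: All 3 lambdas share the same variable p.
Step 2: After the loop, p = 2.
Step 3: Each call returns 2. result = [2, 2, 2]

The answer is [2, 2, 2].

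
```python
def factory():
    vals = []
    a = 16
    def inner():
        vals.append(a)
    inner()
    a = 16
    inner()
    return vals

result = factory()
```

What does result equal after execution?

Step 1: a = 16. inner() appends current a to vals.
Step 2: First inner(): appends 16. Then a = 16.
Step 3: Second inner(): appends 16 (closure sees updated a). result = [16, 16]

The answer is [16, 16].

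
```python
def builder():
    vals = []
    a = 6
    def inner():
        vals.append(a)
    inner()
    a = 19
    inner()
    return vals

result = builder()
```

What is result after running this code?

Step 1: a = 6. inner() appends current a to vals.
Step 2: First inner(): appends 6. Then a = 19.
Step 3: Second inner(): appends 19 (closure sees updated a). result = [6, 19]

The answer is [6, 19].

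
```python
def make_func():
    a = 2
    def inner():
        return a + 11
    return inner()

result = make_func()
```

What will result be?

Step 1: make_func() defines a = 2.
Step 2: inner() reads a = 2 from enclosing scope, returns 2 + 11 = 13.
Step 3: result = 13

The answer is 13.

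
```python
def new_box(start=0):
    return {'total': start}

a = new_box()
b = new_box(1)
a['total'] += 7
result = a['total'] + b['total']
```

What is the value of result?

Step 1: new_box() returns a new dict each call (immutable default 0).
Step 2: a = {'total': 0}, b = {'total': 1}.
Step 3: a['total'] += 7 = 7. result = 7 + 1 = 8

The answer is 8.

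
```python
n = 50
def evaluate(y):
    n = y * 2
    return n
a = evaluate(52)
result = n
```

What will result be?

Step 1: Global n = 50.
Step 2: evaluate(52) creates local n = 52 * 2 = 104.
Step 3: Global n unchanged because no global keyword. result = 50

The answer is 50.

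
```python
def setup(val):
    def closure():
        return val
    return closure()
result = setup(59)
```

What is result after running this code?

Step 1: setup(59) binds parameter val = 59.
Step 2: closure() looks up val in enclosing scope and finds the parameter val = 59.
Step 3: result = 59

The answer is 59.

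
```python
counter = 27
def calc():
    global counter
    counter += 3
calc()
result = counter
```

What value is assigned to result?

Step 1: counter = 27 globally.
Step 2: calc() modifies global counter: counter += 3 = 30.
Step 3: result = 30

The answer is 30.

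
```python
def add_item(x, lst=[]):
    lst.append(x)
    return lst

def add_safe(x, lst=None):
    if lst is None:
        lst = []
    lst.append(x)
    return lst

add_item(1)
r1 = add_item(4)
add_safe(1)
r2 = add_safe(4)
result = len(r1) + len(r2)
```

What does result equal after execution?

Step 1: add_item shares mutable default: after 2 calls, lst = [1, 4], len = 2.
Step 2: add_safe creates fresh list each time: r2 = [4], len = 1.
Step 3: result = 2 + 1 = 3

The answer is 3.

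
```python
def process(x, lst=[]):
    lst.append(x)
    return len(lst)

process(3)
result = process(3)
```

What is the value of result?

Step 1: Mutable default list persists between calls.
Step 2: First call: lst = [3], len = 1. Second call: lst = [3, 3], len = 2.
Step 3: result = 2

The answer is 2.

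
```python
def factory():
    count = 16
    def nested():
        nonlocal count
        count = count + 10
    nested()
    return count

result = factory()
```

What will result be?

Step 1: factory() sets count = 16.
Step 2: nested() uses nonlocal to modify count in factory's scope: count = 16 + 10 = 26.
Step 3: factory() returns the modified count = 26

The answer is 26.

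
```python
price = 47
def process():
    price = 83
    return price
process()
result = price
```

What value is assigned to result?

Step 1: Global price = 47.
Step 2: process() creates local price = 83 (shadow, not modification).
Step 3: After process() returns, global price is unchanged. result = 47

The answer is 47.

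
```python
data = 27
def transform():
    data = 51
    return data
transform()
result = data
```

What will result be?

Step 1: data = 27 globally.
Step 2: transform() creates a LOCAL data = 51 (no global keyword!).
Step 3: The global data is unchanged. result = 27

The answer is 27.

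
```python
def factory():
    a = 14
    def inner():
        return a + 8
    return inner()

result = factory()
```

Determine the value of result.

Step 1: factory() defines a = 14.
Step 2: inner() reads a = 14 from enclosing scope, returns 14 + 8 = 22.
Step 3: result = 22

The answer is 22.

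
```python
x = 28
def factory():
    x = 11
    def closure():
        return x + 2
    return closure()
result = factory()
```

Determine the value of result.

Step 1: factory() shadows global x with x = 11.
Step 2: closure() finds x = 11 in enclosing scope, computes 11 + 2 = 13.
Step 3: result = 13

The answer is 13.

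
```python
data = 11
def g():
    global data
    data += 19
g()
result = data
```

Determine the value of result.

Step 1: data = 11 globally.
Step 2: g() modifies global data: data += 19 = 30.
Step 3: result = 30

The answer is 30.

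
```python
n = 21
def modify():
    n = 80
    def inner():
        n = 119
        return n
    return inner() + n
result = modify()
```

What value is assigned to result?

Step 1: modify() has local n = 80. inner() has local n = 119.
Step 2: inner() returns its local n = 119.
Step 3: modify() returns 119 + its own n (80) = 199

The answer is 199.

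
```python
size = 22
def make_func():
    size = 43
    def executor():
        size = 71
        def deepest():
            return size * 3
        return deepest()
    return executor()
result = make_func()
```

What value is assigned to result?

Step 1: deepest() looks up size through LEGB: not local, finds size = 71 in enclosing executor().
Step 2: Returns 71 * 3 = 213.
Step 3: result = 213

The answer is 213.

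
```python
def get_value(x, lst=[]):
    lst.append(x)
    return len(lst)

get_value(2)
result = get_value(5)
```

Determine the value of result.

Step 1: Mutable default list persists between calls.
Step 2: First call: lst = [2], len = 1. Second call: lst = [2, 5], len = 2.
Step 3: result = 2

The answer is 2.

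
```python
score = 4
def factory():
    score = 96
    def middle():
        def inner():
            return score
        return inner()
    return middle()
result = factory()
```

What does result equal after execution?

Step 1: factory() defines score = 96. middle() and inner() have no local score.
Step 2: inner() checks local (none), enclosing middle() (none), enclosing factory() and finds score = 96.
Step 3: result = 96

The answer is 96.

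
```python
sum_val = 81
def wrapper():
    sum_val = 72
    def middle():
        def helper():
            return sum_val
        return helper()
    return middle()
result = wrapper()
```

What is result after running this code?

Step 1: wrapper() defines sum_val = 72. middle() and helper() have no local sum_val.
Step 2: helper() checks local (none), enclosing middle() (none), enclosing wrapper() and finds sum_val = 72.
Step 3: result = 72

The answer is 72.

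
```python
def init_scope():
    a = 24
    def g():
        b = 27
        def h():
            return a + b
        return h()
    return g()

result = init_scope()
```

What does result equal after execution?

Step 1: init_scope() defines a = 24. g() defines b = 27.
Step 2: h() accesses both from enclosing scopes: a = 24, b = 27.
Step 3: result = 24 + 27 = 51

The answer is 51.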